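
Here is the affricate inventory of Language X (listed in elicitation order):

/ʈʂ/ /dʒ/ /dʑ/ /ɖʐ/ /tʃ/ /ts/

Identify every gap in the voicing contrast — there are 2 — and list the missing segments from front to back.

place of articulation  voiceless  voiced  
alveolar          ts        —       
postalveolar      tʃ        dʒ      
retroflex         ʈʂ        ɖʐ      
alveolo-palatal   —         dʑ      
Gaps, from front to back: alveolar lacks voiced (/dz/); alveolo-palatal lacks voiceless (/tɕ/).

/dz/, /tɕ/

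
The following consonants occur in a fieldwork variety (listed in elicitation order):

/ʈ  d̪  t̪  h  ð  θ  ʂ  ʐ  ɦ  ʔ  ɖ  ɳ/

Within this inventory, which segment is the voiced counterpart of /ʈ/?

/ʈ/ is a voiceless retroflex stop.
The voiced counterpart is a voiced retroflex stop — in this inventory, /ɖ/.

/ɖ/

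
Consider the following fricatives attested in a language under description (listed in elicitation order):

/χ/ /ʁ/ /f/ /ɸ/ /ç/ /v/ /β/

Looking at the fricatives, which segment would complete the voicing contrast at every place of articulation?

/ʝ/

place of articulation  voiceless  voiced  
bilabial          ɸ         β       
labiodental       f         v       
palatal           ç         —       
uvular            χ         ʁ       
The palatal row has no voiced member, so the gap is the voiced palatal fricative /ʝ/.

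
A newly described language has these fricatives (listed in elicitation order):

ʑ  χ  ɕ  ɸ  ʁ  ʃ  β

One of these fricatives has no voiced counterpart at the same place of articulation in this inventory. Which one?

Bilabial: /ɸ/ ~ /β/
Alveolo-palatal: /ɕ/ ~ /ʑ/
Uvular: /χ/ ~ /ʁ/
Postalveolar: only /ʃ/ (voiceless); no voiced partner.
So /ʃ/ is the unpaired segment.

/ʃ/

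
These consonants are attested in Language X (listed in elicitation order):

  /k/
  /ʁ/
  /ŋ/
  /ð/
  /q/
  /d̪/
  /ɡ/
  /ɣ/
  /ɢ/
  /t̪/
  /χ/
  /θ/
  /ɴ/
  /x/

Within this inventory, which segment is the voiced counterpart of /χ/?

/χ/ is a voiceless uvular fricative.
The voiced counterpart is a voiced uvular fricative — in this inventory, /ʁ/.

/ʁ/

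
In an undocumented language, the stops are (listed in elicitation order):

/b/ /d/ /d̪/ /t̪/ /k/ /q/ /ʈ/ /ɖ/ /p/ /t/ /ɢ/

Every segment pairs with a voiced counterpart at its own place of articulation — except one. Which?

/k/

Bilabial: /p/ ~ /b/
Dental: /t̪/ ~ /d̪/
Alveolar: /t/ ~ /d/
Retroflex: /ʈ/ ~ /ɖ/
Uvular: /q/ ~ /ɢ/
Velar: only /k/ (voiceless); no voiced partner.
So /k/ is the unpaired segment.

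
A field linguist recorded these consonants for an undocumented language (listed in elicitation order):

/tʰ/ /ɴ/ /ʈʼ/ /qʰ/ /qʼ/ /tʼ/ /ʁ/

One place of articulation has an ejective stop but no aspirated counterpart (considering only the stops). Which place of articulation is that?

Aspirated: /tʰ/ (alveolar), /qʰ/ (uvular).
Ejective: /tʼ/ (alveolar), /ʈʼ/ (retroflex), /qʼ/ (uvular).
Every place of articulation has an aspirated member except retroflex, where /ʈʰ/ would be expected.

retroflex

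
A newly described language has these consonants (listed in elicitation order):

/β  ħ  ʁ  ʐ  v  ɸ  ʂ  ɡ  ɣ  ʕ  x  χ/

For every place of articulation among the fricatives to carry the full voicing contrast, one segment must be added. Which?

place of articulation  voiceless  voiced  
bilabial          ɸ         β       
labiodental       —         v       
retroflex         ʂ         ʐ       
velar             x         ɣ       
uvular            χ         ʁ       
pharyngeal        ħ         ʕ       
The labiodental row has no voiceless member, so the gap is the voiceless labiodental fricative /f/.

/f/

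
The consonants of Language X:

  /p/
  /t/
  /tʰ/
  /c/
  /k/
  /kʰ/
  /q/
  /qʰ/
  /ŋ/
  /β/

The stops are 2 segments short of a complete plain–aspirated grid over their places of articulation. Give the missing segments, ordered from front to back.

Plain: /p/ (bilabial), /t/ (alveolar), /c/ (palatal), /k/ (velar), /q/ (uvular).
Aspirated: /tʰ/ (alveolar), /kʰ/ (velar), /qʰ/ (uvular).
Gaps, from front to back: bilabial lacks aspirated (/pʰ/); palatal lacks aspirated (/cʰ/).

/pʰ/, /cʰ/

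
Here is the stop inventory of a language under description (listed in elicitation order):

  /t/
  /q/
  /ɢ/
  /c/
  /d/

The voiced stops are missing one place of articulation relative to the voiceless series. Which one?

place of articulation  voiceless  voiced  
alveolar          t         d       
palatal           c         —       
uvular            q         ɢ       
Every place of articulation has a voiced member except palatal, where /ɟ/ would be expected.

palatal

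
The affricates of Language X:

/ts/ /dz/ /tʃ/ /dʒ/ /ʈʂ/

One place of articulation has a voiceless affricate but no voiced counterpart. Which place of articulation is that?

retroflex

place of articulation  voiceless  voiced  
alveolar          ts        dz      
postalveolar      tʃ        dʒ      
retroflex         ʈʂ        —       
Every place of articulation has a voiced member except retroflex, where /ɖʐ/ would be expected.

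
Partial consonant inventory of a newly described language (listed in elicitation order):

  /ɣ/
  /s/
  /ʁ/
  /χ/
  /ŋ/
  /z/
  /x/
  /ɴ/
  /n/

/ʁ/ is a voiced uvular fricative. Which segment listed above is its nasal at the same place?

The nasal at the same place is an uvular nasal — in this inventory, /ɴ/.

/ɴ/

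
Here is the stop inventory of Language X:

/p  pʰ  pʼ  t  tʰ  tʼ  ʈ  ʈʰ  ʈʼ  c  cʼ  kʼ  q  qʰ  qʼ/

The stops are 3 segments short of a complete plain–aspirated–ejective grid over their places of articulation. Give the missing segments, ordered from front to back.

/cʰ/, /k/, /kʰ/

Plain: /p/ (bilabial), /t/ (alveolar), /ʈ/ (retroflex), /c/ (palatal), /q/ (uvular).
Aspirated: /pʰ/ (bilabial), /tʰ/ (alveolar), /ʈʰ/ (retroflex), /qʰ/ (uvular).
Ejective: /pʼ/ (bilabial), /tʼ/ (alveolar), /ʈʼ/ (retroflex), /cʼ/ (palatal), /kʼ/ (velar), /qʼ/ (uvular).
Gaps, from front to back: palatal lacks aspirated (/cʰ/); velar lacks plain (/k/); velar lacks aspirated (/kʰ/).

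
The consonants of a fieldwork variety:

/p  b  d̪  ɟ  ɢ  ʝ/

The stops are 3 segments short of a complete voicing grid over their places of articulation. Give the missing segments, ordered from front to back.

/t̪/, /c/, /q/

place of articulation  voiceless  voiced  
bilabial          p         b       
dental            —         d̪      
palatal           —         ɟ       
uvular            —         ɢ       
Gaps, from front to back: dental lacks voiceless (/t̪/); palatal lacks voiceless (/c/); uvular lacks voiceless (/q/).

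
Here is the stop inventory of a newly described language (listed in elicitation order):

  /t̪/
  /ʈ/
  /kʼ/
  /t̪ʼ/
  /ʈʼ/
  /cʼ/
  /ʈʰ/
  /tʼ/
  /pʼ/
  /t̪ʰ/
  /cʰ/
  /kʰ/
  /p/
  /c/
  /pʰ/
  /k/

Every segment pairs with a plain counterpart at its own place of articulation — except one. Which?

Bilabial: /p/ ~ /pʰ/ ~ /pʼ/
Dental: /t̪/ ~ /t̪ʰ/ ~ /t̪ʼ/
Retroflex: /ʈ/ ~ /ʈʰ/ ~ /ʈʼ/
Palatal: /c/ ~ /cʰ/ ~ /cʼ/
Velar: /k/ ~ /kʰ/ ~ /kʼ/
Alveolar: only /tʼ/ (ejective); no plain partner.
So /tʼ/ is the unpaired segment.

/tʼ/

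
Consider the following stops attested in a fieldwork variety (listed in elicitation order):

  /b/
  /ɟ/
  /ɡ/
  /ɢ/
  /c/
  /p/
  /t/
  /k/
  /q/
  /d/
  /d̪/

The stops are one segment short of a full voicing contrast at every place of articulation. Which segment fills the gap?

/t̪/

Voiceless: /p/ (bilabial), /t/ (alveolar), /c/ (palatal), /k/ (velar), /q/ (uvular).
Voiced: /b/ (bilabial), /d̪/ (dental), /d/ (alveolar), /ɟ/ (palatal), /ɡ/ (velar), /ɢ/ (uvular).
The dental row has no voiceless member, so the gap is the voiceless dental stop /t̪/.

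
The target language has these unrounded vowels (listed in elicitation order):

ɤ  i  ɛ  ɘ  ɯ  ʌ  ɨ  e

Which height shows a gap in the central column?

high: front /i/, central /ɨ/, back /ɯ/.
high-mid: front /e/, central /ɘ/, back /ɤ/.
low-mid: front /ɛ/, central —, back /ʌ/.
Every height has a central member except low-mid, where /ɜ/ would be expected.

low-mid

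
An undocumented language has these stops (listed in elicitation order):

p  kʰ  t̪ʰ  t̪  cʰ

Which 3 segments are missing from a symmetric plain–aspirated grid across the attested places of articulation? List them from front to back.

/pʰ/, /c/, /k/

Plain: /p/ (bilabial), /t̪/ (dental).
Aspirated: /t̪ʰ/ (dental), /cʰ/ (palatal), /kʰ/ (velar).
Gaps, from front to back: bilabial lacks aspirated (/pʰ/); palatal lacks plain (/c/); velar lacks plain (/k/).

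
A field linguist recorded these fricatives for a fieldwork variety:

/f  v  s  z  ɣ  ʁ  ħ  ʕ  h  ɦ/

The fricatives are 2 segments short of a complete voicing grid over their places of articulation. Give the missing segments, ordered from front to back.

/x/, /χ/

labiodental: voiceless /f/, voiced /v/.
alveolar: voiceless /s/, voiced /z/.
velar: voiceless —, voiced /ɣ/.
uvular: voiceless —, voiced /ʁ/.
pharyngeal: voiceless /ħ/, voiced /ʕ/.
glottal: voiceless /h/, voiced /ɦ/.
Gaps, from front to back: velar lacks voiceless (/x/); uvular lacks voiceless (/χ/).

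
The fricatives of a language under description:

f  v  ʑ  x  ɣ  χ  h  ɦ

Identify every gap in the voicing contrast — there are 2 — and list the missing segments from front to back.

/ɕ/, /ʁ/

Voiceless: /f/ (labiodental), /x/ (velar), /χ/ (uvular), /h/ (glottal).
Voiced: /v/ (labiodental), /ʑ/ (alveolo-palatal), /ɣ/ (velar), /ɦ/ (glottal).
Gaps, from front to back: alveolo-palatal lacks voiceless (/ɕ/); uvular lacks voiced (/ʁ/).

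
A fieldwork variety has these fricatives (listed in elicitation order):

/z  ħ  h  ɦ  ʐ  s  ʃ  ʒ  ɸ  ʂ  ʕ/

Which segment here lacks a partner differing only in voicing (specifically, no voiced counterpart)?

Alveolar: /s/ ~ /z/
Postalveolar: /ʃ/ ~ /ʒ/
Retroflex: /ʂ/ ~ /ʐ/
Pharyngeal: /ħ/ ~ /ʕ/
Glottal: /h/ ~ /ɦ/
Bilabial: only /ɸ/ (voiceless); no voiced partner.
So /ɸ/ is the unpaired segment.

/ɸ/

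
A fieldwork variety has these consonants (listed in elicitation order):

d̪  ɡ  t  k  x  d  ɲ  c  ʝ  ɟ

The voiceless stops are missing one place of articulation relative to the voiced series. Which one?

dental

place of articulation  voiceless  voiced  
dental            —         d̪      
alveolar          t         d       
palatal           c         ɟ       
velar             k         ɡ       
Every place of articulation has a voiceless member except dental, where /t̪/ would be expected.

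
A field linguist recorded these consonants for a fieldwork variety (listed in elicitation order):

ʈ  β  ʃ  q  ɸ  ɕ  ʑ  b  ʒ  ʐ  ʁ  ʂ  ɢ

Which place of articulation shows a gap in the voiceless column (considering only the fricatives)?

uvular

place of articulation  voiceless  voiced  
bilabial          ɸ         β       
postalveolar      ʃ         ʒ       
retroflex         ʂ         ʐ       
alveolo-palatal   ɕ         ʑ       
uvular            —         ʁ       
Every place of articulation has a voiceless member except uvular, where /χ/ would be expected.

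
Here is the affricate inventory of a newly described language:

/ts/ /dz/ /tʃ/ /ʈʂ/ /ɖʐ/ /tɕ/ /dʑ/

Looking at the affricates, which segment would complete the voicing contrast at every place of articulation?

/dʒ/

Voiceless: /ts/ (alveolar), /tʃ/ (postalveolar), /ʈʂ/ (retroflex), /tɕ/ (alveolo-palatal).
Voiced: /dz/ (alveolar), /ɖʐ/ (retroflex), /dʑ/ (alveolo-palatal).
The postalveolar row has no voiced member, so the gap is the voiced postalveolar affricate /dʒ/.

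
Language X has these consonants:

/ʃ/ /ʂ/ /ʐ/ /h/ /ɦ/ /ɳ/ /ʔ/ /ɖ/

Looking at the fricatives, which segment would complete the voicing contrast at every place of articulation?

/ʒ/

place of articulation  voiceless  voiced  
postalveolar      ʃ         —       
retroflex         ʂ         ʐ       
glottal           h         ɦ       
The postalveolar row has no voiced member, so the gap is the voiced postalveolar fricative /ʒ/.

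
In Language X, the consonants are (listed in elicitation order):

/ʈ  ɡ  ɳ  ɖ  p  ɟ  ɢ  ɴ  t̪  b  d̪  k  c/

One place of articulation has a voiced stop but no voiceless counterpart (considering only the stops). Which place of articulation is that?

bilabial: voiceless /p/, voiced /b/.
dental: voiceless /t̪/, voiced /d̪/.
retroflex: voiceless /ʈ/, voiced /ɖ/.
palatal: voiceless /c/, voiced /ɟ/.
velar: voiceless /k/, voiced /ɡ/.
uvular: voiceless —, voiced /ɢ/.
Every place of articulation has a voiceless member except uvular, where /q/ would be expected.

uvular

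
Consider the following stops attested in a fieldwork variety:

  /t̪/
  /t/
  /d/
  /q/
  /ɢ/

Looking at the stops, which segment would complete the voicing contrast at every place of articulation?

/d̪/

dental: voiceless /t̪/, voiced —.
alveolar: voiceless /t/, voiced /d/.
uvular: voiceless /q/, voiced /ɢ/.
The dental row has no voiced member, so the gap is the voiced dental stop /d̪/.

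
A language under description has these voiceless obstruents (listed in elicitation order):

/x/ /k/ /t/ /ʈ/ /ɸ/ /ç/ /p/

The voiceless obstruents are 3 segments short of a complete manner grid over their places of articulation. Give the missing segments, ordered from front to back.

Stop: /p/ (bilabial), /t/ (alveolar), /ʈ/ (retroflex), /k/ (velar).
Fricative: /ɸ/ (bilabial), /ç/ (palatal), /x/ (velar).
Gaps, from front to back: alveolar lacks fricative (/s/); retroflex lacks fricative (/ʂ/); palatal lacks stop (/c/).

/s/, /ʂ/, /c/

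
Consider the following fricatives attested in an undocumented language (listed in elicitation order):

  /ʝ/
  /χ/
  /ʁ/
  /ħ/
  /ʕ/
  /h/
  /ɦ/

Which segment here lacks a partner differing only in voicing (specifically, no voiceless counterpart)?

/ʝ/

Uvular: /χ/ ~ /ʁ/
Pharyngeal: /ħ/ ~ /ʕ/
Glottal: /h/ ~ /ɦ/
Palatal: only /ʝ/ (voiced); no voiceless partner.
So /ʝ/ is the unpaired segment.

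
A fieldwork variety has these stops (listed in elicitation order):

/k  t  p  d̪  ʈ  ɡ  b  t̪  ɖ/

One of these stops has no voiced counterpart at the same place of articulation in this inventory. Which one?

/t/

Bilabial: /p/ ~ /b/
Dental: /t̪/ ~ /d̪/
Retroflex: /ʈ/ ~ /ɖ/
Velar: /k/ ~ /ɡ/
Alveolar: only /t/ (voiceless); no voiced partner.
So /t/ is the unpaired segment.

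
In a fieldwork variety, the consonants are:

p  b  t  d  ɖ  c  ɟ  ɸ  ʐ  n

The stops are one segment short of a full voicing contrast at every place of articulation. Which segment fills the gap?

Voiceless: /p/ (bilabial), /t/ (alveolar), /c/ (palatal).
Voiced: /b/ (bilabial), /d/ (alveolar), /ɖ/ (retroflex), /ɟ/ (palatal).
The retroflex row has no voiceless member, so the gap is the voiceless retroflex stop /ʈ/.

/ʈ/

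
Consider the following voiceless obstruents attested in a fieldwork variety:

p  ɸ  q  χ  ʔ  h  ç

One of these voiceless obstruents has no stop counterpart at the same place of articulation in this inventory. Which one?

Bilabial: /p/ ~ /ɸ/
Uvular: /q/ ~ /χ/
Glottal: /ʔ/ ~ /h/
Palatal: only /ç/ (fricative); no stop partner.
So /ç/ is the unpaired segment.

/ç/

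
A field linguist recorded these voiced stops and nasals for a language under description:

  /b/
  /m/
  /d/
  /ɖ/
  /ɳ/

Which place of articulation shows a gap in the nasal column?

alveolar

bilabial: oral stop /b/, nasal /m/.
alveolar: oral stop /d/, nasal —.
retroflex: oral stop /ɖ/, nasal /ɳ/.
Every place of articulation has a nasal member except alveolar, where /n/ would be expected.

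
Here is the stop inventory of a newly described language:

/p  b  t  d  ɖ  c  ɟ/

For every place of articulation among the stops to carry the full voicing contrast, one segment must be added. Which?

bilabial: voiceless /p/, voiced /b/.
alveolar: voiceless /t/, voiced /d/.
retroflex: voiceless —, voiced /ɖ/.
palatal: voiceless /c/, voiced /ɟ/.
The retroflex row has no voiceless member, so the gap is the voiceless retroflex stop /ʈ/.

/ʈ/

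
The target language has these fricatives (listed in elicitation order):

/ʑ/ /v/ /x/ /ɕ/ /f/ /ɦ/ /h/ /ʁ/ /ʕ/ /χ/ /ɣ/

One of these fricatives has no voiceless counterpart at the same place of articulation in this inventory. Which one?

Labiodental: /f/ ~ /v/
Alveolo-palatal: /ɕ/ ~ /ʑ/
Velar: /x/ ~ /ɣ/
Uvular: /χ/ ~ /ʁ/
Glottal: /h/ ~ /ɦ/
Pharyngeal: only /ʕ/ (voiced); no voiceless partner.
So /ʕ/ is the unpaired segment.

/ʕ/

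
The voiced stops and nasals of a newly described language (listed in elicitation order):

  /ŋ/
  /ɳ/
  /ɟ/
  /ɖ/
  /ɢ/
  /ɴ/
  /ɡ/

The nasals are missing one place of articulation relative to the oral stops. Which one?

retroflex: oral stop /ɖ/, nasal /ɳ/.
palatal: oral stop /ɟ/, nasal —.
velar: oral stop /ɡ/, nasal /ŋ/.
uvular: oral stop /ɢ/, nasal /ɴ/.
Every place of articulation has a nasal member except palatal, where /ɲ/ would be expected.

palatal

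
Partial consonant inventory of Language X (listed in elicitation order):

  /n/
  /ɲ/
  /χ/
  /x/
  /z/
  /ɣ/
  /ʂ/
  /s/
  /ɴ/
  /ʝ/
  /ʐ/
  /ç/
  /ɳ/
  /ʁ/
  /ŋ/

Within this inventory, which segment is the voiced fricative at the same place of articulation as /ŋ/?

/ɣ/

/ŋ/ is a velar nasal.
The voiced fricative at the same place is a voiced velar fricative — in this inventory, /ɣ/.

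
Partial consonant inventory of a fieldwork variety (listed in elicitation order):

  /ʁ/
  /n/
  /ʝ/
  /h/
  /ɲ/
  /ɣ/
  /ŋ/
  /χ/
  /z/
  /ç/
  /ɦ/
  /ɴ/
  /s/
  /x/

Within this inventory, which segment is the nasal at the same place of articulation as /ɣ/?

/ŋ/

/ɣ/ is a voiced velar fricative.
The nasal at the same place is a velar nasal — in this inventory, /ŋ/.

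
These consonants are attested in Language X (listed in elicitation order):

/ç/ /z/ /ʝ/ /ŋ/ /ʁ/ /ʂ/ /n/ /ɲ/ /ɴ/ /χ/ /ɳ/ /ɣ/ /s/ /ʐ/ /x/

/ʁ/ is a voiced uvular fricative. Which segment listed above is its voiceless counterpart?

/χ/

The voiceless counterpart is a voiceless uvular fricative — in this inventory, /χ/.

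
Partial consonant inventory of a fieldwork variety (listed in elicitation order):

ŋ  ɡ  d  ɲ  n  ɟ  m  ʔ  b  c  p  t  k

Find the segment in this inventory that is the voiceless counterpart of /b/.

/b/ is a voiced bilabial stop.
The voiceless counterpart is a voiceless bilabial stop — in this inventory, /p/.

/p/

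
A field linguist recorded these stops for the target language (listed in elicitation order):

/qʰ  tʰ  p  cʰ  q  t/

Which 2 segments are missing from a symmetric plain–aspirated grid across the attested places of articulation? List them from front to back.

Plain: /p/ (bilabial), /t/ (alveolar), /q/ (uvular).
Aspirated: /tʰ/ (alveolar), /cʰ/ (palatal), /qʰ/ (uvular).
Gaps, from front to back: bilabial lacks aspirated (/pʰ/); palatal lacks plain (/c/).

/pʰ/, /c/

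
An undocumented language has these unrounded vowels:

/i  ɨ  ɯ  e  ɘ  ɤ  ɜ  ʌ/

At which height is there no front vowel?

height            front     central   back    
high              i         ɨ         ɯ       
high-mid          e         ɘ         ɤ       
low-mid           —         ɜ         ʌ       
Every height has a front member except low-mid, where /ɛ/ would be expected.

low-mid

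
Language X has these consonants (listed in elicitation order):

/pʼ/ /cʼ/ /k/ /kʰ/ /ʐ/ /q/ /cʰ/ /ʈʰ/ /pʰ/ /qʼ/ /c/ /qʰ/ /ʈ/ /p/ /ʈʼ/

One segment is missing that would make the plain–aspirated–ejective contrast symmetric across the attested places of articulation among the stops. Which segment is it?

Plain: /p/ (bilabial), /ʈ/ (retroflex), /c/ (palatal), /k/ (velar), /q/ (uvular).
Aspirated: /pʰ/ (bilabial), /ʈʰ/ (retroflex), /cʰ/ (palatal), /kʰ/ (velar), /qʰ/ (uvular).
Ejective: /pʼ/ (bilabial), /ʈʼ/ (retroflex), /cʼ/ (palatal), /qʼ/ (uvular).
The velar row has no ejective member, so the gap is the ejective velar stop /kʼ/.

/kʼ/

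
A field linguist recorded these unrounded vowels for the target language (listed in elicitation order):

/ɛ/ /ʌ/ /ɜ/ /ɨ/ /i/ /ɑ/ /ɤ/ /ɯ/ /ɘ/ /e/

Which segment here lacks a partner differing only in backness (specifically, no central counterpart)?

High: /i/ ~ /ɨ/ ~ /ɯ/
High-mid: /e/ ~ /ɘ/ ~ /ɤ/
Low-mid: /ɛ/ ~ /ɜ/ ~ /ʌ/
Low: only /ɑ/ (back); no central partner.
So /ɑ/ is the unpaired segment.

/ɑ/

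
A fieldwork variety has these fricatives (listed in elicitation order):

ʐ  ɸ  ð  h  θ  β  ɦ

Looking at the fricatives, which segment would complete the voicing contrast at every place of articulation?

/ʂ/

Voiceless: /ɸ/ (bilabial), /θ/ (dental), /h/ (glottal).
Voiced: /β/ (bilabial), /ð/ (dental), /ʐ/ (retroflex), /ɦ/ (glottal).
The retroflex row has no voiceless member, so the gap is the voiceless retroflex fricative /ʂ/.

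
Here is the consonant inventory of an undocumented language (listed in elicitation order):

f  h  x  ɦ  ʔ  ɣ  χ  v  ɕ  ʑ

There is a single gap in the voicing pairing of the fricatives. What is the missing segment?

/ʁ/

labiodental: voiceless /f/, voiced /v/.
alveolo-palatal: voiceless /ɕ/, voiced /ʑ/.
velar: voiceless /x/, voiced /ɣ/.
uvular: voiceless /χ/, voiced —.
glottal: voiceless /h/, voiced /ɦ/.
The uvular row has no voiced member, so the gap is the voiced uvular fricative /ʁ/.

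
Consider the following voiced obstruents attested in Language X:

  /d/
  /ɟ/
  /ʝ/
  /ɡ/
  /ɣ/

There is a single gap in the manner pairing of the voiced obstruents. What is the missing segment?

alveolar: stop /d/, fricative —.
palatal: stop /ɟ/, fricative /ʝ/.
velar: stop /ɡ/, fricative /ɣ/.
The alveolar row has no fricative member, so the gap is the alveolar fricative /z/.

/z/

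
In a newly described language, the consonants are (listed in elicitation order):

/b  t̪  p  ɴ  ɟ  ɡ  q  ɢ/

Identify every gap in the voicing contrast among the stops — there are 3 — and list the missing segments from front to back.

/d̪/, /c/, /k/

Voiceless: /p/ (bilabial), /t̪/ (dental), /q/ (uvular).
Voiced: /b/ (bilabial), /ɟ/ (palatal), /ɡ/ (velar), /ɢ/ (uvular).
Gaps, from front to back: dental lacks voiced (/d̪/); palatal lacks voiceless (/c/); velar lacks voiceless (/k/).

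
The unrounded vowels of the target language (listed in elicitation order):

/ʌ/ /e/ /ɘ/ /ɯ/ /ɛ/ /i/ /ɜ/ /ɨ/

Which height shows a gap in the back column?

high-mid

height            front     central   back    
high              i         ɨ         ɯ       
high-mid          e         ɘ         —       
low-mid           ɛ         ɜ         ʌ       
Every height has a back member except high-mid, where /ɤ/ would be expected.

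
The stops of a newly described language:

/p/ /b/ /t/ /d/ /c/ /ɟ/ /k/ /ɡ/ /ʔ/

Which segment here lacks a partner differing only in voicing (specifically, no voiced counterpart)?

Bilabial: /p/ ~ /b/
Alveolar: /t/ ~ /d/
Palatal: /c/ ~ /ɟ/
Velar: /k/ ~ /ɡ/
Glottal: only /ʔ/ (voiceless); no voiced partner.
So /ʔ/ is the unpaired segment.

/ʔ/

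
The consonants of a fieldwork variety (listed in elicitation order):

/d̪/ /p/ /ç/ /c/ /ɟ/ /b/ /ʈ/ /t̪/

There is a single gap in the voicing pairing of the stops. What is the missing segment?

/ɖ/

place of articulation  voiceless  voiced  
bilabial          p         b       
dental            t̪        d̪      
retroflex         ʈ         —       
palatal           c         ɟ       
The retroflex row has no voiced member, so the gap is the voiced retroflex stop /ɖ/.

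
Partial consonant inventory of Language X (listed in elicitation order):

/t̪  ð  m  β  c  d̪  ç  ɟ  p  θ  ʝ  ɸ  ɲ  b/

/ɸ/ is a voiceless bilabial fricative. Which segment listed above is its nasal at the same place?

/m/

The nasal at the same place is a bilabial nasal — in this inventory, /m/.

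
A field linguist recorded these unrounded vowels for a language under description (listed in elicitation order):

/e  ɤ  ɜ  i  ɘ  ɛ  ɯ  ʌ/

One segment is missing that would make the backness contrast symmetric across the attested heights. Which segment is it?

height            front     central   back    
high              i         —         ɯ       
high-mid          e         ɘ         ɤ       
low-mid           ɛ         ɜ         ʌ       
The high row has no central member, so the gap is the high central unrounded vowel /ɨ/.

/ɨ/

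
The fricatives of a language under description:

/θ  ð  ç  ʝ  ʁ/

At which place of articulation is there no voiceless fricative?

uvular

dental: voiceless /θ/, voiced /ð/.
palatal: voiceless /ç/, voiced /ʝ/.
uvular: voiceless —, voiced /ʁ/.
Every place of articulation has a voiceless member except uvular, where /χ/ would be expected.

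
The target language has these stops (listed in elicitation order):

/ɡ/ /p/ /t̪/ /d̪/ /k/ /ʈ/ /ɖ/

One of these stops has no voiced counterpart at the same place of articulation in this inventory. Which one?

Dental: /t̪/ ~ /d̪/
Retroflex: /ʈ/ ~ /ɖ/
Velar: /k/ ~ /ɡ/
Bilabial: only /p/ (voiceless); no voiced partner.
So /p/ is the unpaired segment.

/p/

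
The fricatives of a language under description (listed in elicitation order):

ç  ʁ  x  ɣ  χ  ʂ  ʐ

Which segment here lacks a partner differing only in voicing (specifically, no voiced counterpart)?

Retroflex: /ʂ/ ~ /ʐ/
Velar: /x/ ~ /ɣ/
Uvular: /χ/ ~ /ʁ/
Palatal: only /ç/ (voiceless); no voiced partner.
So /ç/ is the unpaired segment.

/ç/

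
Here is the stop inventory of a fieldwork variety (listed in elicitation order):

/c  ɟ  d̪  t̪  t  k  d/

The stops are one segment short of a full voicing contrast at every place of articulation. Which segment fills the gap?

/ɡ/

place of articulation  voiceless  voiced  
dental            t̪        d̪      
alveolar          t         d       
palatal           c         ɟ       
velar             k         —       
The velar row has no voiced member, so the gap is the voiced velar stop /ɡ/.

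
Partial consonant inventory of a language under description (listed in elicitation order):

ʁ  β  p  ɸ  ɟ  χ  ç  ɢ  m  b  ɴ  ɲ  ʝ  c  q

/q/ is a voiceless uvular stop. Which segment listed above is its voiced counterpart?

The voiced counterpart is a voiced uvular stop — in this inventory, /ɢ/.

/ɢ/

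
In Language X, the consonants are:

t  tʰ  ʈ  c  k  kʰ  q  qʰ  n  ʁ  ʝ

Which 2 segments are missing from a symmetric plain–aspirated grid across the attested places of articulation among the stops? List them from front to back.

place of articulation  plain     aspirated
alveolar          t         tʰ      
retroflex         ʈ         —       
palatal           c         —       
velar             k         kʰ      
uvular            q         qʰ      
Gaps, from front to back: retroflex lacks aspirated (/ʈʰ/); palatal lacks aspirated (/cʰ/).

/ʈʰ/, /cʰ/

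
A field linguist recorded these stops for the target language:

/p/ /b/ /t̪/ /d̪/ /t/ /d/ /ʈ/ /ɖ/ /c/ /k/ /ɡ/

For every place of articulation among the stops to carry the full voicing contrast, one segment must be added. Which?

bilabial: voiceless /p/, voiced /b/.
dental: voiceless /t̪/, voiced /d̪/.
alveolar: voiceless /t/, voiced /d/.
retroflex: voiceless /ʈ/, voiced /ɖ/.
palatal: voiceless /c/, voiced —.
velar: voiceless /k/, voiced /ɡ/.
The palatal row has no voiced member, so the gap is the voiced palatal stop /ɟ/.

/ɟ/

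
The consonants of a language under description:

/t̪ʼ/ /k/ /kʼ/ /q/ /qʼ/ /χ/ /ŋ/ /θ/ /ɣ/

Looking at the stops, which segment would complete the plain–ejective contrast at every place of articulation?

dental: plain —, ejective /t̪ʼ/.
velar: plain /k/, ejective /kʼ/.
uvular: plain /q/, ejective /qʼ/.
The dental row has no plain member, so the gap is the plain dental stop /t̪/.

/t̪/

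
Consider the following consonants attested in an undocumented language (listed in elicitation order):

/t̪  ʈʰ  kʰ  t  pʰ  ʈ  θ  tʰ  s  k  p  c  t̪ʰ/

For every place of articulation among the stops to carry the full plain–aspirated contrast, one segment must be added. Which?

bilabial: plain /p/, aspirated /pʰ/.
dental: plain /t̪/, aspirated /t̪ʰ/.
alveolar: plain /t/, aspirated /tʰ/.
retroflex: plain /ʈ/, aspirated /ʈʰ/.
palatal: plain /c/, aspirated —.
velar: plain /k/, aspirated /kʰ/.
The palatal row has no aspirated member, so the gap is the aspirated palatal stop /cʰ/.

/cʰ/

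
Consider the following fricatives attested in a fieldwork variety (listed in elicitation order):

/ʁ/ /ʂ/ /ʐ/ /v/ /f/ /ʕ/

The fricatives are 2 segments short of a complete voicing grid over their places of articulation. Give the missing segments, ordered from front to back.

Voiceless: /f/ (labiodental), /ʂ/ (retroflex).
Voiced: /v/ (labiodental), /ʐ/ (retroflex), /ʁ/ (uvular), /ʕ/ (pharyngeal).
Gaps, from front to back: uvular lacks voiceless (/χ/); pharyngeal lacks voiceless (/ħ/).

/χ/, /ħ/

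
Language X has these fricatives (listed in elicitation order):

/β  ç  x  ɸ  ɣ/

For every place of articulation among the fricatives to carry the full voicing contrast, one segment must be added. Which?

/ʝ/

place of articulation  voiceless  voiced  
bilabial          ɸ         β       
palatal           ç         —       
velar             x         ɣ       
The palatal row has no voiced member, so the gap is the voiced palatal fricative /ʝ/.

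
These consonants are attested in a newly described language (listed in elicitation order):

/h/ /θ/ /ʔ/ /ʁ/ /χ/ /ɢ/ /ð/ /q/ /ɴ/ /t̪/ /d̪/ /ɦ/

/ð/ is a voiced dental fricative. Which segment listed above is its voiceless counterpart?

/θ/

The voiceless counterpart is a voiceless dental fricative — in this inventory, /θ/.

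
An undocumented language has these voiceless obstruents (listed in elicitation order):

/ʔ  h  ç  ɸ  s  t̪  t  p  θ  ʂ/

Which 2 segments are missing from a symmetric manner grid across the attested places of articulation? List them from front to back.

/ʈ/, /c/

bilabial: stop /p/, fricative /ɸ/.
dental: stop /t̪/, fricative /θ/.
alveolar: stop /t/, fricative /s/.
retroflex: stop —, fricative /ʂ/.
palatal: stop —, fricative /ç/.
glottal: stop /ʔ/, fricative /h/.
Gaps, from front to back: retroflex lacks stop (/ʈ/); palatal lacks stop (/c/).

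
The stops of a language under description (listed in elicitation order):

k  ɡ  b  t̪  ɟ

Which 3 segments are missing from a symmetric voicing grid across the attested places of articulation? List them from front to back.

/p/, /d̪/, /c/

bilabial: voiceless —, voiced /b/.
dental: voiceless /t̪/, voiced —.
palatal: voiceless —, voiced /ɟ/.
velar: voiceless /k/, voiced /ɡ/.
Gaps, from front to back: bilabial lacks voiceless (/p/); dental lacks voiced (/d̪/); palatal lacks voiceless (/c/).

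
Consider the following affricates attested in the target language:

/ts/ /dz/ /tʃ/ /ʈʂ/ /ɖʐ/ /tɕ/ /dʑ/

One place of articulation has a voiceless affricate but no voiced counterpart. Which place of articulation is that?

postalveolar

Voiceless: /ts/ (alveolar), /tʃ/ (postalveolar), /ʈʂ/ (retroflex), /tɕ/ (alveolo-palatal).
Voiced: /dz/ (alveolar), /ɖʐ/ (retroflex), /dʑ/ (alveolo-palatal).
Every place of articulation has a voiced member except postalveolar, where /dʒ/ would be expected.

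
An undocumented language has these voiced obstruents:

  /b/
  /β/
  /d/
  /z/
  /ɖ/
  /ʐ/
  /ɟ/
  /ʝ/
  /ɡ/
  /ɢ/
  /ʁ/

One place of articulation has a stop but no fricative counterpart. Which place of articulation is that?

bilabial: stop /b/, fricative /β/.
alveolar: stop /d/, fricative /z/.
retroflex: stop /ɖ/, fricative /ʐ/.
palatal: stop /ɟ/, fricative /ʝ/.
velar: stop /ɡ/, fricative —.
uvular: stop /ɢ/, fricative /ʁ/.
Every place of articulation has a fricative member except velar, where /ɣ/ would be expected.

velar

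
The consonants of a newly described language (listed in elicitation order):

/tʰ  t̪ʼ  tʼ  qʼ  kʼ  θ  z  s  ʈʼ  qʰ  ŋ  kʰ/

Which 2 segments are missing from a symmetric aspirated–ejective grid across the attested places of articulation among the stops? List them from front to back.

/t̪ʰ/, /ʈʰ/

place of articulation  aspirated  ejective
dental            —         t̪ʼ     
alveolar          tʰ        tʼ      
retroflex         —         ʈʼ      
velar             kʰ        kʼ      
uvular            qʰ        qʼ      
Gaps, from front to back: dental lacks aspirated (/t̪ʰ/); retroflex lacks aspirated (/ʈʰ/).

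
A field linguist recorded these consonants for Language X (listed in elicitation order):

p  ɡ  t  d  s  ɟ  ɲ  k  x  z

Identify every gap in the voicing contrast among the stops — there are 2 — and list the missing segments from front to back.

place of articulation  voiceless  voiced  
bilabial          p         —       
alveolar          t         d       
palatal           —         ɟ       
velar             k         ɡ       
Gaps, from front to back: bilabial lacks voiced (/b/); palatal lacks voiceless (/c/).

/b/, /c/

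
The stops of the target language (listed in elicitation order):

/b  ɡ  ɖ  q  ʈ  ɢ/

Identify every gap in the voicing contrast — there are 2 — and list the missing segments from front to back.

/p/, /k/

place of articulation  voiceless  voiced  
bilabial          —         b       
retroflex         ʈ         ɖ       
velar             —         ɡ       
uvular            q         ɢ       
Gaps, from front to back: bilabial lacks voiceless (/p/); velar lacks voiceless (/k/).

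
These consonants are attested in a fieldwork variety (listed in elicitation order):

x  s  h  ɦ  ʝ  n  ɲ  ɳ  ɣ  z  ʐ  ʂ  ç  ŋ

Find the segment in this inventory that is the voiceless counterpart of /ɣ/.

/ɣ/ is a voiced velar fricative.
The voiceless counterpart is a voiceless velar fricative — in this inventory, /x/.

/x/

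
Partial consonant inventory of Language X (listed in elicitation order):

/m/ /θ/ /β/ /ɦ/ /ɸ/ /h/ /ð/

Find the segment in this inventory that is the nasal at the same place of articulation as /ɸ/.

/m/

/ɸ/ is a voiceless bilabial fricative.
The nasal at the same place is a bilabial nasal — in this inventory, /m/.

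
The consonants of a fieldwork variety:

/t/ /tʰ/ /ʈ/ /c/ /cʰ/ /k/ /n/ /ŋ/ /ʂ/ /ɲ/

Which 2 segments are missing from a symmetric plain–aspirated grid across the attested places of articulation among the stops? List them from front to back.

alveolar: plain /t/, aspirated /tʰ/.
retroflex: plain /ʈ/, aspirated —.
palatal: plain /c/, aspirated /cʰ/.
velar: plain /k/, aspirated —.
Gaps, from front to back: retroflex lacks aspirated (/ʈʰ/); velar lacks aspirated (/kʰ/).

/ʈʰ/, /kʰ/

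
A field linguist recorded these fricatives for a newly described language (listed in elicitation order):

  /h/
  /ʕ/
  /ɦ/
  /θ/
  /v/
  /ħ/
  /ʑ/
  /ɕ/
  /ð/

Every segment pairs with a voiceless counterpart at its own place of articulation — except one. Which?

/v/

Dental: /θ/ ~ /ð/
Alveolo-palatal: /ɕ/ ~ /ʑ/
Pharyngeal: /ħ/ ~ /ʕ/
Glottal: /h/ ~ /ɦ/
Labiodental: only /v/ (voiced); no voiceless partner.
So /v/ is the unpaired segment.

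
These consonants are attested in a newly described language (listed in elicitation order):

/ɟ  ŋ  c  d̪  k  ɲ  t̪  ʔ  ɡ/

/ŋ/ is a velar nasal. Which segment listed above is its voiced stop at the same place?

The voiced stop at the same place is a voiced velar stop — in this inventory, /ɡ/.

/ɡ/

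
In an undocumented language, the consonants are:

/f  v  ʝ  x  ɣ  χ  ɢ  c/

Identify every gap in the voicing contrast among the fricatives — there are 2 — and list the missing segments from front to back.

/ç/, /ʁ/

place of articulation  voiceless  voiced  
labiodental       f         v       
palatal           —         ʝ       
velar             x         ɣ       
uvular            χ         —       
Gaps, from front to back: palatal lacks voiceless (/ç/); uvular lacks voiced (/ʁ/).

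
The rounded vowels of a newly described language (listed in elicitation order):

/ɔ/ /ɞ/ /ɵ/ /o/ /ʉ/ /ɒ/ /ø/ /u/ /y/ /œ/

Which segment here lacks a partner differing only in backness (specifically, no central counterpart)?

/ɒ/

High: /y/ ~ /ʉ/ ~ /u/
High-mid: /ø/ ~ /ɵ/ ~ /o/
Low-mid: /œ/ ~ /ɞ/ ~ /ɔ/
Low: only /ɒ/ (back); no central partner.
So /ɒ/ is the unpaired segment.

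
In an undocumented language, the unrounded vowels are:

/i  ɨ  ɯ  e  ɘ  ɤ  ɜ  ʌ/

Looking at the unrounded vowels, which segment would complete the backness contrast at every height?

/ɛ/

height            front     central   back    
high              i         ɨ         ɯ       
high-mid          e         ɘ         ɤ       
low-mid           —         ɜ         ʌ       
The low-mid row has no front member, so the gap is the low-mid front unrounded vowel /ɛ/.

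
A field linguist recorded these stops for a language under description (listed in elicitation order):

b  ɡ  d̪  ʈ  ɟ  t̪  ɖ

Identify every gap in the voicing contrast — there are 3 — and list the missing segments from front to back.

/p/, /c/, /k/

bilabial: voiceless —, voiced /b/.
dental: voiceless /t̪/, voiced /d̪/.
retroflex: voiceless /ʈ/, voiced /ɖ/.
palatal: voiceless —, voiced /ɟ/.
velar: voiceless —, voiced /ɡ/.
Gaps, from front to back: bilabial lacks voiceless (/p/); palatal lacks voiceless (/c/); velar lacks voiceless (/k/).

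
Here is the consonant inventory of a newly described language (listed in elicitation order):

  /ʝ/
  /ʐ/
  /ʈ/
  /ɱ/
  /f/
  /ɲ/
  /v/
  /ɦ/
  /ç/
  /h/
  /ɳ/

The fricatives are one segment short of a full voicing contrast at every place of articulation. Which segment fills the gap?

/ʂ/

Voiceless: /f/ (labiodental), /ç/ (palatal), /h/ (glottal).
Voiced: /v/ (labiodental), /ʐ/ (retroflex), /ʝ/ (palatal), /ɦ/ (glottal).
The retroflex row has no voiceless member, so the gap is the voiceless retroflex fricative /ʂ/.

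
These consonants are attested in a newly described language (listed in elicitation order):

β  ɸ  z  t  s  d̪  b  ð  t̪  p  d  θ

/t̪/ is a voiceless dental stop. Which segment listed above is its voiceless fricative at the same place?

The voiceless fricative at the same place is a voiceless dental fricative — in this inventory, /θ/.

/θ/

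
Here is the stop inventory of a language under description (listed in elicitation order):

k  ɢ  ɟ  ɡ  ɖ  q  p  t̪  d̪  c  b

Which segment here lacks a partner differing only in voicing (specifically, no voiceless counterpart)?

Bilabial: /p/ ~ /b/
Dental: /t̪/ ~ /d̪/
Palatal: /c/ ~ /ɟ/
Velar: /k/ ~ /ɡ/
Uvular: /q/ ~ /ɢ/
Retroflex: only /ɖ/ (voiced); no voiceless partner.
So /ɖ/ is the unpaired segment.

/ɖ/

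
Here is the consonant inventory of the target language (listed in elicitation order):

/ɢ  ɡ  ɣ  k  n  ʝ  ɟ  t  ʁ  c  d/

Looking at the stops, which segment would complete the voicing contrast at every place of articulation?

/q/

alveolar: voiceless /t/, voiced /d/.
palatal: voiceless /c/, voiced /ɟ/.
velar: voiceless /k/, voiced /ɡ/.
uvular: voiceless —, voiced /ɢ/.
The uvular row has no voiceless member, so the gap is the voiceless uvular stop /q/.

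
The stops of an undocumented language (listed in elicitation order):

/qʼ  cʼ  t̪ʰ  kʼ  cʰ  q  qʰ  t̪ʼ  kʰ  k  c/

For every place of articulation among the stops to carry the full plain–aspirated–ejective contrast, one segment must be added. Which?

/t̪/

Plain: /c/ (palatal), /k/ (velar), /q/ (uvular).
Aspirated: /t̪ʰ/ (dental), /cʰ/ (palatal), /kʰ/ (velar), /qʰ/ (uvular).
Ejective: /t̪ʼ/ (dental), /cʼ/ (palatal), /kʼ/ (velar), /qʼ/ (uvular).
The dental row has no plain member, so the gap is the plain dental stop /t̪/.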